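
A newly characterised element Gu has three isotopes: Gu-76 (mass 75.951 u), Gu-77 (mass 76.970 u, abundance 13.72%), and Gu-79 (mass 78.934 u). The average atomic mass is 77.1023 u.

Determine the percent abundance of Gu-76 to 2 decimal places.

Let x and y be the fractions of Gu-76 and Gu-79. Then x + y = 1 − 0.1372 = 0.8628 and 75.951x + 78.934y = 77.1023 − 0.1372×76.970 = 66.542016.
Substituting: 75.951x + 78.934(0.8628 − x) = 66.542016
(75.951 − 78.934)x = -1.5622392  ⇒  x = 0.52371, y = 0.33909
Gu-76: 52.37%, Gu-79: 33.91%.

52.37%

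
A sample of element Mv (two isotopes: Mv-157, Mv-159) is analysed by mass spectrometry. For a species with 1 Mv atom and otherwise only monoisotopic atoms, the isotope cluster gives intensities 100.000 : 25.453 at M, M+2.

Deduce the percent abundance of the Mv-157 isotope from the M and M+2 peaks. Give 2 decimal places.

79.71%

Let p = fractional abundance of Mv-157. I(M+2)/I(M) = [C(1,1)·p^0·(1−p)] / p^1 = 1·(1−p)/p = 25.453/100.000 = 0.2545
(1−p)/p = 0.2545/1 = 0.2545  ⇒  p = 1/(1 + 0.2545) = 0.7971
Mv-157: 79.71%, Mv-159: 20.29%.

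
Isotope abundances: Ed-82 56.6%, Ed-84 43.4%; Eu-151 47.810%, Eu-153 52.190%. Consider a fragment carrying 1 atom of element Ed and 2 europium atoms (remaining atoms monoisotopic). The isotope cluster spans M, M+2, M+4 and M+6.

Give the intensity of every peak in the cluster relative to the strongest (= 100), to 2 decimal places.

Element Ed pattern (n=1): 0.5660 : 0.4340
Europium pattern (n=2): 0.22857961 : 0.49904078 : 0.27237961
Convolve the two distributions (both contribute in 2-u steps):
  M: 0.5660×0.22857961 = 0.129376
  M+2: 0.5660×0.49904078 + 0.4340×0.22857961 = 0.381661
  M+4: 0.5660×0.27237961 + 0.4340×0.49904078 = 0.370751
  M+6: 0.4340×0.27237961 = 0.118213
Scale to base peak (0.381661) = 100: 33.90 : 100.00 : 97.14 : 30.97

33.90 : 100.00 : 97.14 : 30.97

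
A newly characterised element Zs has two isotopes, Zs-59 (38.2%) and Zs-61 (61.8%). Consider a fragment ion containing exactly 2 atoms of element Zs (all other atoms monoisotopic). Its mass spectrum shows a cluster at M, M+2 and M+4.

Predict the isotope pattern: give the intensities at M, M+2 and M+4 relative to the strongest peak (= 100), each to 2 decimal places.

Each Zs atom is independently Zs-59 (p = 0.382) or Zs-61 (q = 0.618); the cluster is the binomial expansion (p + q)^2.
P(M) = 0.382^2 = 0.145924
P(M+2) = 2 × 0.382^1 × 0.618^1 = 0.472152
P(M+4) = 0.618^2 = 0.381924
The M+2 peak is largest (0.472152); scaling to 100 gives 30.91 : 100.00 : 80.89.

30.91 : 100.00 : 80.89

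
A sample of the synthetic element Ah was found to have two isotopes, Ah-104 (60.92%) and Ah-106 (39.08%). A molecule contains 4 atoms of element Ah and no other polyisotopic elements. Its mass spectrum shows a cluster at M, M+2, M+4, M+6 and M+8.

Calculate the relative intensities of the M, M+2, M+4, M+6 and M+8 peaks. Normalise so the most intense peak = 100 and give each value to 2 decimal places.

38.97 : 100.00 : 96.22 : 41.15 : 6.60

The 4 Ah atoms are independent, so intensities follow the terms of (0.6092 + 0.3908)^4.
P(M) = 0.6092^4 = 0.137733
P(M+2) = 4 × 0.6092^3 × 0.3908^1 = 0.353423
P(M+4) = 6 × 0.6092^2 × 0.3908^2 = 0.340079
P(M+6) = 4 × 0.6092^1 × 0.3908^3 = 0.145440
P(M+8) = 0.3908^4 = 0.023325
The M+2 peak is largest (0.353423); scaling to 100 gives 38.97 : 100.00 : 96.22 : 41.15 : 6.60.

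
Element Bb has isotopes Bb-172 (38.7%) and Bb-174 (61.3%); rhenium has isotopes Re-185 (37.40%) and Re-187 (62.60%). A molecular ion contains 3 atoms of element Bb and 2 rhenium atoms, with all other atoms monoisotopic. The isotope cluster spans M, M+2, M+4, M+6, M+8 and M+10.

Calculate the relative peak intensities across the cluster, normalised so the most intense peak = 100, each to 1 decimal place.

Element Bb pattern (n=3): 0.0579606 : 0.27542519 : 0.43626781 : 0.2303464
Rhenium pattern (n=2): 0.139876 : 0.468248 : 0.391876
Convolve the two distributions (both contribute in 2-u steps):
  M: 0.0579606×0.139876 = 0.008107
  M+2: 0.0579606×0.468248 + 0.27542519×0.139876 = 0.065665
  M+4: 0.0579606×0.391876 + 0.27542519×0.468248 + 0.43626781×0.139876 = 0.212704
  M+6: 0.27542519×0.391876 + 0.43626781×0.468248 + 0.2303464×0.139876 = 0.344434
  M+8: 0.43626781×0.391876 + 0.2303464×0.468248 = 0.278822
  M+10: 0.2303464×0.391876 = 0.090267
Scale to base peak (0.344434) = 100: 2.4 : 19.1 : 61.8 : 100.0 : 81.0 : 26.2

2.4 : 19.1 : 61.8 : 100.0 : 81.0 : 26.2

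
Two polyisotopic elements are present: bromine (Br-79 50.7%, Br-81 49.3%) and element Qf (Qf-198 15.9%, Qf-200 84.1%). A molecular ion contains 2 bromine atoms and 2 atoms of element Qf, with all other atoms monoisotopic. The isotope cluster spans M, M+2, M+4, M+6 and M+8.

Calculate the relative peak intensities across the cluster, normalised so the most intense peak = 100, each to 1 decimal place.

1.6 : 19.4 : 76.8 : 100.0 : 41.1

Bromine pattern (n=2): 0.257049 : 0.499902 : 0.243049
Element Qf pattern (n=2): 0.025281 : 0.267438 : 0.707281
Convolve the two distributions (both contribute in 2-u steps):
  M: 0.257049×0.025281 = 0.006498
  M+2: 0.257049×0.267438 + 0.499902×0.025281 = 0.081383
  M+4: 0.257049×0.707281 + 0.499902×0.267438 + 0.243049×0.025281 = 0.321643
  M+6: 0.499902×0.707281 + 0.243049×0.267438 = 0.418572
  M+8: 0.243049×0.707281 = 0.171904
Scale to base peak (0.418572) = 100: 1.6 : 19.4 : 76.8 : 100.0 : 41.1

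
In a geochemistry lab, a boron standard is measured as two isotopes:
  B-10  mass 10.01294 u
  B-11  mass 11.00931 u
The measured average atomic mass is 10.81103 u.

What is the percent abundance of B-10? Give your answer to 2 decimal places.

19.90%

Writing the weighted mean with unknown fraction x of B-10:
10.01294·x + 11.00931·(1 − x) = 10.81103
(10.01294 − 11.00931)·x = 10.81103 − 11.00931
x = -0.19828 / -0.99637 = 0.19900 → 19.90% B-10, 80.10% B-11.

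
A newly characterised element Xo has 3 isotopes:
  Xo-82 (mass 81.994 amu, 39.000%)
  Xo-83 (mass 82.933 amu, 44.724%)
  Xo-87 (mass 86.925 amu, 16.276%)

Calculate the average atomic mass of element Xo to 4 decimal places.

The abundance-weighted mean is 0.39000 × 81.994 + 0.44724 × 82.933 + 0.16276 × 86.925
= 31.97766 + 37.09095 + 14.14791 = 83.21652 amu

83.2165 amu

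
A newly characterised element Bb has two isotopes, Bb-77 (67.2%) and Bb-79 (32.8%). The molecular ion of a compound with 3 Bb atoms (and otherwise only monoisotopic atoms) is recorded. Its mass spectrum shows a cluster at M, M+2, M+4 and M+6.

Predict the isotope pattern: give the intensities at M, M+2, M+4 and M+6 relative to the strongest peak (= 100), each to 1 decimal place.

Each Bb atom is independently Bb-77 (p = 0.672) or Bb-79 (q = 0.328); the cluster is the binomial expansion (p + q)^3.
P(M) = 0.672^3 = 0.303464
P(M+2) = 3 × 0.672^2 × 0.328^1 = 0.444359
P(M+4) = 3 × 0.672^1 × 0.328^2 = 0.216889
P(M+6) = 0.328^3 = 0.035288
The M+2 peak is largest (0.444359); scaling to 100 gives 68.3 : 100.0 : 48.8 : 7.9.

68.3 : 100.0 : 48.8 : 7.9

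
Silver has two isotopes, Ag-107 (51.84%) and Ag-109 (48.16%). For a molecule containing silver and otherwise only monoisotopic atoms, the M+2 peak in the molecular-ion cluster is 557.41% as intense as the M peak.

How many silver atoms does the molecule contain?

The M+2/M ratio from n Ag atoms is n · q/p = n · 0.4816/0.5184.
n = 5.5741 × 0.5184/0.4816 = 6.00 ≈ 6

6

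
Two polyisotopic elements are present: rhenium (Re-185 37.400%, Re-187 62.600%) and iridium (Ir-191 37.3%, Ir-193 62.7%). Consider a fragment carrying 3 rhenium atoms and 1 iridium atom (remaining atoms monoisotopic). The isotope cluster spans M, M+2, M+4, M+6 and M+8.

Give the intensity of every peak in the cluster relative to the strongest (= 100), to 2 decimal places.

Rhenium pattern (n=3): 0.05231362 : 0.26268713 : 0.43968487 : 0.24531438
Iridium pattern (n=1): 0.3730 : 0.6270
Convolve the two distributions (both contribute in 2-u steps):
  M: 0.05231362×0.3730 = 0.019513
  M+2: 0.05231362×0.6270 + 0.26268713×0.3730 = 0.130783
  M+4: 0.26268713×0.6270 + 0.43968487×0.3730 = 0.328707
  M+6: 0.43968487×0.6270 + 0.24531438×0.3730 = 0.367185
  M+8: 0.24531438×0.6270 = 0.153812
Scale to base peak (0.367185) = 100: 5.31 : 35.62 : 89.52 : 100.00 : 41.89

5.31 : 35.62 : 89.52 : 100.00 : 41.89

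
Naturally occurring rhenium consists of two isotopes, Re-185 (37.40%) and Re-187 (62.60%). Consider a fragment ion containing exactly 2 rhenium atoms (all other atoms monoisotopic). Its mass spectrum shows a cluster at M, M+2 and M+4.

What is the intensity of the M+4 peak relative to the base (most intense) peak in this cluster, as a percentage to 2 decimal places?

83.69%

(0.3740 + 0.6260)^2 gives M 0.1399, M+2 0.4682, M+4 0.3919; the largest is M+2.
P(M+2) = C(2,1) × 0.3740^1 × 0.6260^1 = 2 × 0.3740 × 0.6260 = 0.468248 (base)
P(M+4) = C(2,2) × 0.3740^0 × 0.6260^2 = 1 × 1.0000 × 0.391876 = 0.391876
Relative intensity = 0.391876 / 0.468248 × 100 = 83.69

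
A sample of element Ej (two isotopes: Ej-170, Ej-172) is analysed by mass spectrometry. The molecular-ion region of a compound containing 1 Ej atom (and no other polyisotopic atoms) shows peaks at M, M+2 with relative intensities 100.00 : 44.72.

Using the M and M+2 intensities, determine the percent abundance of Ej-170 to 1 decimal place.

Write p for the Ej-170 fraction. I(M+2)/I(M) = [C(1,1)·p^0·(1−p)] / p^1 = 1·(1−p)/p = 44.72/100.00 = 0.4472
(1−p)/p = 0.4472/1 = 0.4472  ⇒  p = 1/(1 + 0.4472) = 0.6910
Ej-170: 69.1%, Ej-172: 30.9%.

69.1%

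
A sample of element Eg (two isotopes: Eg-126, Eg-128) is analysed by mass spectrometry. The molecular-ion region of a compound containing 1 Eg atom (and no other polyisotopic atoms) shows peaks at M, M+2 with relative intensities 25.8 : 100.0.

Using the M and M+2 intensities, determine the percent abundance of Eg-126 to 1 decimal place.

Write p for the Eg-126 fraction. I(M+2)/I(M) = [C(1,1)·p^0·(1−p)] / p^1 = 1·(1−p)/p = 100.0/25.8 = 3.8760
(1−p)/p = 3.8760/1 = 3.8760  ⇒  p = 1/(1 + 3.8760) = 0.2051
Eg-126: 20.5%, Eg-128: 79.5%.

20.5%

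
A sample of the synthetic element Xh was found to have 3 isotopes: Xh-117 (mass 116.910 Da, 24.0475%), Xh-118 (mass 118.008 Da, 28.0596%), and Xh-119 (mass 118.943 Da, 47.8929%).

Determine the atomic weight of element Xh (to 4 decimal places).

Ar = Σ fᵢ·mᵢ = 0.240475 × 116.910 + 0.280596 × 118.008 + 0.478929 × 118.943
= 28.11393 + 33.11257 + 56.96525 = 118.19175 Da

118.1918 Da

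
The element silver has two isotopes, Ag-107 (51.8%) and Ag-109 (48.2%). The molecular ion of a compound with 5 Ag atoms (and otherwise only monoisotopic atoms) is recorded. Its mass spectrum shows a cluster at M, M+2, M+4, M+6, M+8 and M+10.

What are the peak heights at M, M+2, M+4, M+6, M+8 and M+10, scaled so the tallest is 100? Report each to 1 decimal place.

11.5 : 53.7 : 100.0 : 93.1 : 43.3 : 8.1

Expanding (0.518 + 0.482)^5:
P(M) = 0.518^5 = 0.037295
P(M+2) = 5 × 0.518^4 × 0.482^1 = 0.173515
P(M+4) = 10 × 0.518^3 × 0.482^2 = 0.322911
P(M+6) = 10 × 0.518^2 × 0.482^3 = 0.300470
P(M+8) = 5 × 0.518^1 × 0.482^4 = 0.139794
P(M+10) = 0.482^5 = 0.026016
The M+4 peak is largest (0.322911); scaling to 100 gives 11.5 : 53.7 : 100.0 : 93.1 : 43.3 : 8.1.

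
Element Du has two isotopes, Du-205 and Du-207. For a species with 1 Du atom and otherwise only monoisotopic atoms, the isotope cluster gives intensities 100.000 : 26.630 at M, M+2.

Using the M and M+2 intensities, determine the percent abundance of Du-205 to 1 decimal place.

79.0%

Write p for the Du-205 fraction. I(M+2)/I(M) = [C(1,1)·p^0·(1−p)] / p^1 = 1·(1−p)/p = 26.630/100.000 = 0.2663
(1−p)/p = 0.2663/1 = 0.2663  ⇒  p = 1/(1 + 0.2663) = 0.7897
Du-205: 79.0%, Du-207: 21.0%.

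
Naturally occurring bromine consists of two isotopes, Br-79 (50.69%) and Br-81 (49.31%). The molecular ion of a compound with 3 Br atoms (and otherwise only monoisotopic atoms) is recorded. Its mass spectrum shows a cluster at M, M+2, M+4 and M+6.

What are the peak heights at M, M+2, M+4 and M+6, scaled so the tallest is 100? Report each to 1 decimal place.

Expanding (0.5069 + 0.4931)^3:
P(M) = 0.5069^3 = 0.130247
P(M+2) = 3 × 0.5069^2 × 0.4931^1 = 0.380103
P(M+4) = 3 × 0.5069^1 × 0.4931^2 = 0.369755
P(M+6) = 0.4931^3 = 0.119896
The M+2 peak is largest (0.380103); scaling to 100 gives 34.3 : 100.0 : 97.3 : 31.5.

34.3 : 100.0 : 97.3 : 31.5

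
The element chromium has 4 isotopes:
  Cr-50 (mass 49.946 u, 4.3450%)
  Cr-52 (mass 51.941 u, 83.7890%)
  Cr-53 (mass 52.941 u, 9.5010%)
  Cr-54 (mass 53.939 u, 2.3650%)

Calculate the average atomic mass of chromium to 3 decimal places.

Ar = Σ fᵢ·mᵢ = 0.043450 × 49.946 + 0.837890 × 51.941 + 0.095010 × 52.941 + 0.023650 × 53.939
= 2.1702 + 43.5208 + 5.0299 + 1.2757 = 51.9966 u

51.997 u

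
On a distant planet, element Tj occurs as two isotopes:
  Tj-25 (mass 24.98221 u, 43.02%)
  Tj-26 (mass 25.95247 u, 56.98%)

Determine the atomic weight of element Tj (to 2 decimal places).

Weight each isotope mass by its fractional abundance: 0.4302 × 24.98221 + 0.5698 × 25.95247
= 10.747347 + 14.787717 = 25.535064 u

25.54 u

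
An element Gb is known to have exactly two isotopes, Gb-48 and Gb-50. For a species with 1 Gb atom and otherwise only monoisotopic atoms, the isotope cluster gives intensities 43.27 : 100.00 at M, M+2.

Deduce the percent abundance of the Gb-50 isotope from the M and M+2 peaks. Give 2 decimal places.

Write p for the Gb-48 fraction. I(M+2)/I(M) = [C(1,1)·p^0·(1−p)] / p^1 = 1·(1−p)/p = 100.00/43.27 = 2.3111
(1−p)/p = 2.3111/1 = 2.3111  ⇒  p = 1/(1 + 2.3111) = 0.3020
Gb-48: 30.20%, Gb-50: 69.80%.

69.80%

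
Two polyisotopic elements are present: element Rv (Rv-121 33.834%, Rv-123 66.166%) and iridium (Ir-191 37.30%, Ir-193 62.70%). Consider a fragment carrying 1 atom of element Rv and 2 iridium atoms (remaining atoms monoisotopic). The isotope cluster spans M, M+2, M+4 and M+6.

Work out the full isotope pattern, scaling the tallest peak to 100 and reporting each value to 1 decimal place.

Element Rv pattern (n=1): 0.33834 : 0.66166
Iridium pattern (n=2): 0.139129 : 0.467742 : 0.393129
Convolve the two distributions (both contribute in 2-u steps):
  M: 0.33834×0.139129 = 0.047073
  M+2: 0.33834×0.467742 + 0.66166×0.139129 = 0.250312
  M+4: 0.33834×0.393129 + 0.66166×0.467742 = 0.442497
  M+6: 0.66166×0.393129 = 0.260118
Scale to base peak (0.442497) = 100: 10.6 : 56.6 : 100.0 : 58.8

10.6 : 56.6 : 100.0 : 58.8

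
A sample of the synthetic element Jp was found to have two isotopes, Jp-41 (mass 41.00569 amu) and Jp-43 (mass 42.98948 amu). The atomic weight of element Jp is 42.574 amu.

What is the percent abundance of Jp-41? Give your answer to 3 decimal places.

20.944%

Writing the weighted mean with unknown fraction x of Jp-41:
41.00569·x + 42.98948·(1 − x) = 42.574
(41.00569 − 42.98948)·x = 42.574 − 42.98948
x = -0.41548 / -1.98379 = 0.20944 → 20.944% Jp-41, 79.056% Jp-43.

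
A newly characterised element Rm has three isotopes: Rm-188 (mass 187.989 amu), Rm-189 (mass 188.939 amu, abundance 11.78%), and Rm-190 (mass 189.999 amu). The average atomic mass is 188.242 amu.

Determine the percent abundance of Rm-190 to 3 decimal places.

Let x and y be the fractions of Rm-188 and Rm-190. Then x + y = 1 − 0.1178 = 0.8822 and 187.989x + 189.999y = 188.242 − 0.1178×188.939 = 165.9849858.
Substituting: 187.989x + 189.999(0.8822 − x) = 165.9849858
(187.989 − 189.999)x = -1.632132  ⇒  x = 0.81201, y = 0.07019
Rm-188: 81.201%, Rm-190: 7.019%.

7.019%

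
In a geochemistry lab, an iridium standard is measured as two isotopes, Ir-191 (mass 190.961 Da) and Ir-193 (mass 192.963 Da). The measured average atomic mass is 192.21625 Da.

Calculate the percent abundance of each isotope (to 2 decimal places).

Ir-191: 37.30%, Ir-193: 62.70%

With x = fraction of Ir-191 (so Ir-193 is 1 − x):
190.961·x + 192.963·(1 − x) = 192.21625
(190.961 − 192.963)·x = 192.21625 − 192.963
x = -0.74675 / -2.002 = 0.37300 → 37.30% Ir-191, 62.70% Ir-193.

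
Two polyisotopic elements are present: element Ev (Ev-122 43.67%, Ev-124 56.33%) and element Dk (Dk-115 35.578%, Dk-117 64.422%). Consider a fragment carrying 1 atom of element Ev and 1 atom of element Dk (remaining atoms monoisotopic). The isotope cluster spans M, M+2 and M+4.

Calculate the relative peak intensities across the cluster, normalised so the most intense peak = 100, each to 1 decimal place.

Element Ev pattern (n=1): 0.4367 : 0.5633
Element Dk pattern (n=1): 0.35578 : 0.64422
Convolve the two distributions (both contribute in 2-u steps):
  M: 0.4367×0.35578 = 0.155369
  M+2: 0.4367×0.64422 + 0.5633×0.35578 = 0.481742
  M+4: 0.5633×0.64422 = 0.362889
Scale to base peak (0.481742) = 100: 32.3 : 100.0 : 75.3

32.3 : 100.0 : 75.3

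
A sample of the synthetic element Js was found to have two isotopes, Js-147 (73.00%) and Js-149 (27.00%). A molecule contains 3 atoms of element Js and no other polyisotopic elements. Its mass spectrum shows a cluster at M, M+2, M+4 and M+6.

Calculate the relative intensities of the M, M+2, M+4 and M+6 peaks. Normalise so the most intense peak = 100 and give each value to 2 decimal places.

The 3 Js atoms are independent, so intensities follow the terms of (0.7300 + 0.2700)^3.
P(M) = 0.7300^3 = 0.389017
P(M+2) = 3 × 0.7300^2 × 0.2700^1 = 0.431649
P(M+4) = 3 × 0.7300^1 × 0.2700^2 = 0.159651
P(M+6) = 0.2700^3 = 0.019683
The M+2 peak is largest (0.431649); scaling to 100 gives 90.12 : 100.00 : 36.99 : 4.56.

90.12 : 100.00 : 36.99 : 4.56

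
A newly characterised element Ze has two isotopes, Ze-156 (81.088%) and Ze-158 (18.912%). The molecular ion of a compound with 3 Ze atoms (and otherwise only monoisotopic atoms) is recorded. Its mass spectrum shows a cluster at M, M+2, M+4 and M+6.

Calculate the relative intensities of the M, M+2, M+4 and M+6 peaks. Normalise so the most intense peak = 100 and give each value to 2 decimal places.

100.00 : 69.97 : 16.32 : 1.27

Each Ze atom is independently Ze-156 (p = 0.81088) or Ze-158 (q = 0.18912); the cluster is the binomial expansion (p + q)^3.
P(M) = 0.81088^3 = 0.533175
P(M+2) = 3 × 0.81088^2 × 0.18912^1 = 0.373054
P(M+4) = 3 × 0.81088^1 × 0.18912^2 = 0.087007
P(M+6) = 0.18912^3 = 0.006764
The M peak is largest (0.533175); scaling to 100 gives 100.00 : 69.97 : 16.32 : 1.27.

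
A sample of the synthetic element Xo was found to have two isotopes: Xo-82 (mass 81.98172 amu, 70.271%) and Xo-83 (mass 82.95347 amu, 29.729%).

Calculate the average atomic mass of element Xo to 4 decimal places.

Weight each isotope mass by its fractional abundance: 0.70271 × 81.98172 + 0.29729 × 82.95347
= 57.609374 + 24.661237 = 82.270611 amu

82.2706 amu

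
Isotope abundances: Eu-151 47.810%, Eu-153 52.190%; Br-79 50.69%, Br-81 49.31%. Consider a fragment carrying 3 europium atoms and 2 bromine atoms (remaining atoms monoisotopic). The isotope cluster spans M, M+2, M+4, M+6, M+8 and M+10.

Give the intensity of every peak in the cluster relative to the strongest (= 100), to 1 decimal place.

Europium pattern (n=3): 0.10928391 : 0.3578871 : 0.39067407 : 0.14215492
Bromine pattern (n=2): 0.25694761 : 0.49990478 : 0.24314761
Convolve the two distributions (both contribute in 2-u steps):
  M: 0.10928391×0.25694761 = 0.028080
  M+2: 0.10928391×0.49990478 + 0.3578871×0.25694761 = 0.146590
  M+4: 0.10928391×0.24314761 + 0.3578871×0.49990478 + 0.39067407×0.25694761 = 0.305864
  M+6: 0.3578871×0.24314761 + 0.39067407×0.49990478 + 0.14215492×0.25694761 = 0.318846
  M+8: 0.39067407×0.24314761 + 0.14215492×0.49990478 = 0.166055
  M+10: 0.14215492×0.24314761 = 0.034565
Scale to base peak (0.318846) = 100: 8.8 : 46.0 : 95.9 : 100.0 : 52.1 : 10.8

8.8 : 46.0 : 95.9 : 100.0 : 52.1 : 10.8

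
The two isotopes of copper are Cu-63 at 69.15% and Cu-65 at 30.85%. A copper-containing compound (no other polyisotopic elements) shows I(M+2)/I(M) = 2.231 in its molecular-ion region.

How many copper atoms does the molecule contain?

With n Cu atoms, P(M+2)/P(M) = C(n,1)·p^(n−1)q / p^n = n·q/p = n · 0.3085/0.6915.
n = 2.231 × 0.6915/0.3085 = 5.00 ≈ 5

5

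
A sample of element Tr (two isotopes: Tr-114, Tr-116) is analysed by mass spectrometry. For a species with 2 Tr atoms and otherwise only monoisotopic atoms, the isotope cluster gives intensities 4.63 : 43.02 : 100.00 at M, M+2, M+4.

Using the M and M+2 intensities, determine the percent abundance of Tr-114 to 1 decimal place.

If p is the fraction of Tr that is Tr-114, then I(M+2)/I(M) = [C(2,1)·p^1·(1−p)] / p^2 = 2·(1−p)/p = 43.02/4.63 = 9.2916
(1−p)/p = 9.2916/2 = 4.6458  ⇒  p = 1/(1 + 4.6458) = 0.1771
Tr-114: 17.7%, Tr-116: 82.3%.

17.7%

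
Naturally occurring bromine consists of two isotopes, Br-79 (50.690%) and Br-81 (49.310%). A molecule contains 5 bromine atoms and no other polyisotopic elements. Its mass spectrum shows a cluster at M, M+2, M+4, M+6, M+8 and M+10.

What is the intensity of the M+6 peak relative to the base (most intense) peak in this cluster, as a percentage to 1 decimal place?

97.3%

(0.50690 + 0.49310)^5 gives M 0.0335, M+2 0.1628, M+4 0.3167, M+6 0.3081, M+8 0.1498, M+10 0.0292; the largest is M+4.
P(M+4) = C(5,2) × 0.50690^3 × 0.49310^2 = 10 × 0.13024674 × 0.24314761 = 0.316692 (base)
P(M+6) = C(5,3) × 0.50690^2 × 0.49310^3 = 10 × 0.25694761 × 0.11989609 = 0.308070
Relative intensity = 0.308070 / 0.316692 × 100 = 97.3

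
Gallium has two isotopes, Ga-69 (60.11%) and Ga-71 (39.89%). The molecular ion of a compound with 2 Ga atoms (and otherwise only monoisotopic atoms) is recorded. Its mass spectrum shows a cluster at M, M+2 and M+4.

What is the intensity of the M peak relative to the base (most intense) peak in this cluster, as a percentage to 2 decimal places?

75.34%

Binomial terms of (0.6011 + 0.3989)^2: M 0.3613, M+2 0.4796, M+4 0.1591 → M+2 is the base peak.
P(M+2) = C(2,1) × 0.6011^1 × 0.3989^1 = 2 × 0.6011 × 0.3989 = 0.479558 (base)
P(M) = C(2,0) × 0.6011^2 × 0.3989^0 = 1 × 0.36132121 × 1.0000 = 0.361321
Relative intensity = 0.361321 / 0.479558 × 100 = 75.34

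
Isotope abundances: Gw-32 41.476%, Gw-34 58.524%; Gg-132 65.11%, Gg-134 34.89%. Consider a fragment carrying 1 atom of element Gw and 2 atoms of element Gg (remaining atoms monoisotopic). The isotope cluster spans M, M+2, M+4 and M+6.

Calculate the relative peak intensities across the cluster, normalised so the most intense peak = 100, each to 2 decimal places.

40.28 : 100.00 : 72.48 : 16.32

Element Gw pattern (n=1): 0.41476 : 0.58524
Element Gg pattern (n=2): 0.42393121 : 0.45433758 : 0.12173121
Convolve the two distributions (both contribute in 2-u steps):
  M: 0.41476×0.42393121 = 0.175830
  M+2: 0.41476×0.45433758 + 0.58524×0.42393121 = 0.436543
  M+4: 0.41476×0.12173121 + 0.58524×0.45433758 = 0.316386
  M+6: 0.58524×0.12173121 = 0.071242
Scale to base peak (0.436543) = 100: 40.28 : 100.00 : 72.48 : 16.32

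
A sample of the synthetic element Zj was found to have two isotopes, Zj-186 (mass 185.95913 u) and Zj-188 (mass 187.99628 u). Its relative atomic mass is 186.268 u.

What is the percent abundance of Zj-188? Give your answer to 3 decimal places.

Writing the weighted mean with unknown fraction x of Zj-186:
185.95913·x + 187.99628·(1 − x) = 186.268
(185.95913 − 187.99628)·x = 186.268 − 187.99628
x = -1.72828 / -2.03715 = 0.84838 → 84.838% Zj-186, 15.162% Zj-188.

15.162%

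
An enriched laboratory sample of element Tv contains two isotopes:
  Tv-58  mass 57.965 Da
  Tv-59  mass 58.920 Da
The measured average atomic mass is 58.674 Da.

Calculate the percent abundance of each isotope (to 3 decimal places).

Tv-58: 25.759%, Tv-59: 74.241%

Writing the weighted mean with unknown fraction x of Tv-58:
57.965·x + 58.920·(1 − x) = 58.674
(57.965 − 58.920)·x = 58.674 − 58.920
x = -0.246 / -0.955 = 0.25759 → 25.759% Tv-58, 74.241% Tv-59.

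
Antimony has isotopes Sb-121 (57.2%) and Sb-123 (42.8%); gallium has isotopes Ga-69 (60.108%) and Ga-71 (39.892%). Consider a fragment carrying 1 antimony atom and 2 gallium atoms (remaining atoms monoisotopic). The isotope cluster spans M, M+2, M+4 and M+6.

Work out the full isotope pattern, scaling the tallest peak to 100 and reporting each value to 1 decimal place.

Antimony pattern (n=1): 0.5720 : 0.4280
Gallium pattern (n=2): 0.36129717 : 0.47956567 : 0.15913717
Convolve the two distributions (both contribute in 2-u steps):
  M: 0.5720×0.36129717 = 0.206662
  M+2: 0.5720×0.47956567 + 0.4280×0.36129717 = 0.428947
  M+4: 0.5720×0.15913717 + 0.4280×0.47956567 = 0.296281
  M+6: 0.4280×0.15913717 = 0.068111
Scale to base peak (0.428947) = 100: 48.2 : 100.0 : 69.1 : 15.9

48.2 : 100.0 : 69.1 : 15.9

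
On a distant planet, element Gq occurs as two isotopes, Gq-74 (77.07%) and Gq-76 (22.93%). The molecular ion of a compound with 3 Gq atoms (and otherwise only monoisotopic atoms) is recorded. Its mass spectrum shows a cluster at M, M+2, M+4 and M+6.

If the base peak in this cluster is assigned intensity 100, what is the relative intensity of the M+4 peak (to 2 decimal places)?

26.56

Term probabilities: M 0.4578, M+2 0.4086, M+4 0.1216, M+6 0.0121. Base peak = M.
P(M) = C(3,0) × 0.7707^3 × 0.2293^0 = 1 × 0.45777922 × 1.0000 = 0.457779 (base)
P(M+4) = C(3,2) × 0.7707^1 × 0.2293^2 = 3 × 0.7707 × 0.05257849 = 0.121567
Relative intensity = 0.121567 / 0.457779 × 100 = 26.56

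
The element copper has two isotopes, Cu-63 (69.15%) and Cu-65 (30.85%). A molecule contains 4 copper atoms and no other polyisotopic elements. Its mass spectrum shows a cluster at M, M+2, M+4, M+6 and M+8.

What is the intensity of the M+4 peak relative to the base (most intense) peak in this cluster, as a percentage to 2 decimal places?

66.92%

Term probabilities: M 0.2286, M+2 0.4080, M+4 0.2731, M+6 0.0812, M+8 0.0091. Base peak = M+2.
P(M+2) = C(4,1) × 0.6915^3 × 0.3085^1 = 4 × 0.33065611 × 0.3085 = 0.408030 (base)
P(M+4) = C(4,2) × 0.6915^2 × 0.3085^2 = 6 × 0.47817225 × 0.09517225 = 0.273052
Relative intensity = 0.273052 / 0.408030 × 100 = 66.92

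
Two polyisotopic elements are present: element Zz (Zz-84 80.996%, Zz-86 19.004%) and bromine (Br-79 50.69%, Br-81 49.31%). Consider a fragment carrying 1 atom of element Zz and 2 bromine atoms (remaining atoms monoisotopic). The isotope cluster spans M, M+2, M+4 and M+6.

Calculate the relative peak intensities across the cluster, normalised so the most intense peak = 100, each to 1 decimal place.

Element Zz pattern (n=1): 0.80996 : 0.19004
Bromine pattern (n=2): 0.25694761 : 0.49990478 : 0.24314761
Convolve the two distributions (both contribute in 2-u steps):
  M: 0.80996×0.25694761 = 0.208117
  M+2: 0.80996×0.49990478 + 0.19004×0.25694761 = 0.453733
  M+4: 0.80996×0.24314761 + 0.19004×0.49990478 = 0.291942
  M+6: 0.19004×0.24314761 = 0.046208
Scale to base peak (0.453733) = 100: 45.9 : 100.0 : 64.3 : 10.2

45.9 : 100.0 : 64.3 : 10.2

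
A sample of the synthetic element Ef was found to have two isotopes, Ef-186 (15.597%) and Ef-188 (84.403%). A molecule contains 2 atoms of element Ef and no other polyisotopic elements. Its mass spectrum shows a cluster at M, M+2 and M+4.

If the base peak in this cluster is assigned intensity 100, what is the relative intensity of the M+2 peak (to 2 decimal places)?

Binomial terms of (0.15597 + 0.84403)^2: M 0.0243, M+2 0.2633, M+4 0.7124 → M+4 is the base peak.
P(M+4) = C(2,2) × 0.15597^0 × 0.84403^2 = 1 × 1.0000 × 0.71238664 = 0.712387 (base)
P(M+2) = C(2,1) × 0.15597^1 × 0.84403^1 = 2 × 0.15597 × 0.84403 = 0.263287
Relative intensity = 0.263287 / 0.712387 × 100 = 36.96

36.96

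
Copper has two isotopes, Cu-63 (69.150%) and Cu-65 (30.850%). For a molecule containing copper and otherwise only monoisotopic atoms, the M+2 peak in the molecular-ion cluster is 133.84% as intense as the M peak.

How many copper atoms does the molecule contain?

3

For n independent Cu atoms, I(M+2)/I(M) = n · (abundance Cu-65) / (abundance Cu-63) = n · 0.30850/0.69150.
n = 1.3384 × 0.69150/0.30850 = 3.00 ≈ 3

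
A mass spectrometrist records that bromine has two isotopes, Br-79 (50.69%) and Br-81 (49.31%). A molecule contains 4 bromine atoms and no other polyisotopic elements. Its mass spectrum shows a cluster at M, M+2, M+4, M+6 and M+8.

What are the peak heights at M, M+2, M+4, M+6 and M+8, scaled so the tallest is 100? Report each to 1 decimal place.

17.6 : 68.5 : 100.0 : 64.9 : 15.8

Each Br atom is independently Br-79 (p = 0.5069) or Br-81 (q = 0.4931); the cluster is the binomial expansion (p + q)^4.
P(M) = 0.5069^4 = 0.066022
P(M+2) = 4 × 0.5069^3 × 0.4931^1 = 0.256899
P(M+4) = 6 × 0.5069^2 × 0.4931^2 = 0.374857
P(M+6) = 4 × 0.5069^1 × 0.4931^3 = 0.243101
P(M+8) = 0.4931^4 = 0.059121
The M+4 peak is largest (0.374857); scaling to 100 gives 17.6 : 68.5 : 100.0 : 64.9 : 15.8.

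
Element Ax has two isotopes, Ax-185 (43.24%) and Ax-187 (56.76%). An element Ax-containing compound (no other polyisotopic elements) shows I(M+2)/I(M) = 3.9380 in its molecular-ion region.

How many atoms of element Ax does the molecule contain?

3

The M+2/M ratio from n Ax atoms is n · q/p = n · 0.5676/0.4324.
n = 3.9380 × 0.4324/0.5676 = 3.00 ≈ 3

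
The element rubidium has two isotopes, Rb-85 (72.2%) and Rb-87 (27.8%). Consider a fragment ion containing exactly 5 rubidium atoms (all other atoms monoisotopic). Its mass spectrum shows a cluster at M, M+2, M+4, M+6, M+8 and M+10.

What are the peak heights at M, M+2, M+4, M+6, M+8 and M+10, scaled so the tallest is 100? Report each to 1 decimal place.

The 5 Rb atoms are independent, so intensities follow the terms of (0.722 + 0.278)^5.
P(M) = 0.722^5 = 0.196194
P(M+2) = 5 × 0.722^4 × 0.278^1 = 0.377714
P(M+4) = 10 × 0.722^3 × 0.278^2 = 0.290872
P(M+6) = 10 × 0.722^2 × 0.278^3 = 0.111998
P(M+8) = 5 × 0.722^1 × 0.278^4 = 0.021562
P(M+10) = 0.278^5 = 0.001660
The M+2 peak is largest (0.377714); scaling to 100 gives 51.9 : 100.0 : 77.0 : 29.7 : 5.7 : 0.4.

51.9 : 100.0 : 77.0 : 29.7 : 5.7 : 0.4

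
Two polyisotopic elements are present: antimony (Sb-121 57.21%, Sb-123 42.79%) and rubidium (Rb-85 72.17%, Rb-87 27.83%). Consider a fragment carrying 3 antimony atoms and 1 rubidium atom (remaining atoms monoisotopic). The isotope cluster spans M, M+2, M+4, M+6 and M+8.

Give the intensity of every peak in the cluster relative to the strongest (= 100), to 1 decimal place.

38.0 : 100.0 : 96.7 : 40.5 : 6.1

Antimony pattern (n=3): 0.18724742 : 0.42015297 : 0.3142518 : 0.07834781
Rubidium pattern (n=1): 0.7217 : 0.2783
Convolve the two distributions (both contribute in 2-u steps):
  M: 0.18724742×0.7217 = 0.135136
  M+2: 0.18724742×0.2783 + 0.42015297×0.7217 = 0.355335
  M+4: 0.42015297×0.2783 + 0.3142518×0.7217 = 0.343724
  M+6: 0.3142518×0.2783 + 0.07834781×0.7217 = 0.144000
  M+8: 0.07834781×0.2783 = 0.021804
Scale to base peak (0.355335) = 100: 38.0 : 100.0 : 96.7 : 40.5 : 6.1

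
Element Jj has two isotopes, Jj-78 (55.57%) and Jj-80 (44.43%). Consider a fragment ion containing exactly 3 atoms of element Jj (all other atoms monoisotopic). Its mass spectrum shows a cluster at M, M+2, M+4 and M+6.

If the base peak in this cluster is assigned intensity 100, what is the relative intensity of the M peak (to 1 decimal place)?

(0.5557 + 0.4443)^3 gives M 0.1716, M+2 0.4116, M+4 0.3291, M+6 0.0877; the largest is M+2.
P(M+2) = C(3,1) × 0.5557^2 × 0.4443^1 = 3 × 0.30880249 × 0.4443 = 0.411603 (base)
P(M) = C(3,0) × 0.5557^3 × 0.4443^0 = 1 × 0.17160154 × 1.0000 = 0.171602
Relative intensity = 0.171602 / 0.411603 × 100 = 41.7

41.7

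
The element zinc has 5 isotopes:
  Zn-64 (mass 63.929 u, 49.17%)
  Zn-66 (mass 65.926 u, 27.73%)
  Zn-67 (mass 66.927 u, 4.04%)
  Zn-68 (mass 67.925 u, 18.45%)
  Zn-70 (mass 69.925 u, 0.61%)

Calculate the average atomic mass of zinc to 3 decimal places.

65.378 u

Ar = Σ fᵢ·mᵢ = 0.4917 × 63.929 + 0.2773 × 65.926 + 0.0404 × 66.927 + 0.1845 × 67.925 + 0.0061 × 69.925
= 31.4339 + 18.2813 + 2.7039 + 12.5322 + 0.4265 = 65.3778 u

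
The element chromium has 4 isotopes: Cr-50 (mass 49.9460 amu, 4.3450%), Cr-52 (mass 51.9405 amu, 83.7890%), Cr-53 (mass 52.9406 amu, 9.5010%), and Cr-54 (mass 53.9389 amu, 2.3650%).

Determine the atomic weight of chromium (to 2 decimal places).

52.00 amu

Weight each isotope mass by its fractional abundance: 0.043450 × 49.9460 + 0.837890 × 51.9405 + 0.095010 × 52.9406 + 0.023650 × 53.9389
= 2.17015 + 43.52043 + 5.02989 + 1.27565 = 51.99612 amu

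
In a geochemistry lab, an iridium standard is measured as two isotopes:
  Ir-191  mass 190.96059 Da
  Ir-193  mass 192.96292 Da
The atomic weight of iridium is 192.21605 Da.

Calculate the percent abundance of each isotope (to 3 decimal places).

Ir-191: 37.300%, Ir-193: 62.700%

With x = fraction of Ir-191 (so Ir-193 is 1 − x):
190.96059·x + 192.96292·(1 − x) = 192.21605
(190.96059 − 192.96292)·x = 192.21605 − 192.96292
x = -0.74687 / -2.00233 = 0.37300 → 37.300% Ir-191, 62.700% Ir-193.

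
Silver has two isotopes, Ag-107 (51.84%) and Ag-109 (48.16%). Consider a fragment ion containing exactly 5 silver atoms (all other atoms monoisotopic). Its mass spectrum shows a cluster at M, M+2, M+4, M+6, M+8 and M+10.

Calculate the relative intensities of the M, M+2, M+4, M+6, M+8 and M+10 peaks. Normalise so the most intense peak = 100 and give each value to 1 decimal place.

The 5 Ag atoms are independent, so intensities follow the terms of (0.5184 + 0.4816)^5.
P(M) = 0.5184^5 = 0.037439
P(M+2) = 5 × 0.5184^4 × 0.4816^1 = 0.173907
P(M+4) = 10 × 0.5184^3 × 0.4816^2 = 0.323123
P(M+6) = 10 × 0.5184^2 × 0.4816^3 = 0.300185
P(M+8) = 5 × 0.5184^1 × 0.4816^4 = 0.139438
P(M+10) = 0.4816^5 = 0.025908
The M+4 peak is largest (0.323123); scaling to 100 gives 11.6 : 53.8 : 100.0 : 92.9 : 43.2 : 8.0.

11.6 : 53.8 : 100.0 : 92.9 : 43.2 : 8.0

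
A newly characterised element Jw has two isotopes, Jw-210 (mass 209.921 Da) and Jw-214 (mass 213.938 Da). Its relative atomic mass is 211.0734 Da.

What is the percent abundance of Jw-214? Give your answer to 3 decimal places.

28.688%

With x = fraction of Jw-210 (so Jw-214 is 1 − x):
209.921·x + 213.938·(1 − x) = 211.0734
(209.921 − 213.938)·x = 211.0734 − 213.938
x = -2.8646 / -4.017 = 0.71312 → 71.312% Jw-210, 28.688% Jw-214.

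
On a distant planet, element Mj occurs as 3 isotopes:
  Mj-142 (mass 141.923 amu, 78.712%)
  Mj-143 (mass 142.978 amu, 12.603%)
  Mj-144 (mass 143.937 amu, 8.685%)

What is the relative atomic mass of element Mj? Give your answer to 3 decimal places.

142.231 amu

Average mass = Σ (abundance × isotope mass) = 0.78712 × 141.923 + 0.12603 × 142.978 + 0.08685 × 143.937
= 111.7104 + 18.0195 + 12.5009 = 142.2308 amu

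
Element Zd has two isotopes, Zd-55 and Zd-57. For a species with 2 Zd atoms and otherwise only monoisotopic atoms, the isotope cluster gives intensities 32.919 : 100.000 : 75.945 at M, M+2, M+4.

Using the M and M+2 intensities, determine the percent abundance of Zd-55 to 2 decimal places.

39.70%

Let p = fractional abundance of Zd-55. I(M+2)/I(M) = [C(2,1)·p^1·(1−p)] / p^2 = 2·(1−p)/p = 100.000/32.919 = 3.0378
(1−p)/p = 3.0378/2 = 1.5189  ⇒  p = 1/(1 + 1.5189) = 0.3970
Zd-55: 39.70%, Zd-57: 60.30%.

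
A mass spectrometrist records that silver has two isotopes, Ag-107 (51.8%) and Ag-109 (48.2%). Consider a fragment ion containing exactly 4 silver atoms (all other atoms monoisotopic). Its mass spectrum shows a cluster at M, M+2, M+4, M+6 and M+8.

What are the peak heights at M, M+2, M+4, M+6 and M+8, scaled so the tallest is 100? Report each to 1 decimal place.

Each Ag atom is independently Ag-107 (p = 0.518) or Ag-109 (q = 0.482); the cluster is the binomial expansion (p + q)^4.
P(M) = 0.518^4 = 0.071998
P(M+2) = 4 × 0.518^3 × 0.482^1 = 0.267976
P(M+4) = 6 × 0.518^2 × 0.482^2 = 0.374029
P(M+6) = 4 × 0.518^1 × 0.482^3 = 0.232023
P(M+8) = 0.482^4 = 0.053974
The M+4 peak is largest (0.374029); scaling to 100 gives 19.2 : 71.6 : 100.0 : 62.0 : 14.4.

19.2 : 71.6 : 100.0 : 62.0 : 14.4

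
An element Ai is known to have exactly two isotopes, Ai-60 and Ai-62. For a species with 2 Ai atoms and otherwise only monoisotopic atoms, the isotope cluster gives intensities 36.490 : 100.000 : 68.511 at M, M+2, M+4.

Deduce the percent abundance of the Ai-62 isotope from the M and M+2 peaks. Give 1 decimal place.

57.8%

If p is the fraction of Ai that is Ai-60, then I(M+2)/I(M) = [C(2,1)·p^1·(1−p)] / p^2 = 2·(1−p)/p = 100.000/36.490 = 2.7405
(1−p)/p = 2.7405/2 = 1.3702  ⇒  p = 1/(1 + 1.3702) = 0.4219
Ai-60: 42.2%, Ai-62: 57.8%.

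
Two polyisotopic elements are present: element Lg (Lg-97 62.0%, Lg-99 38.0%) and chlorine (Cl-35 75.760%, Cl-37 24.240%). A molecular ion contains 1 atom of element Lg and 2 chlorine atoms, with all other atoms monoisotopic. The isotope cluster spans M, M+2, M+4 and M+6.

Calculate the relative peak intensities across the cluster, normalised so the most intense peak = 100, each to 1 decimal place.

79.8 : 100.0 : 39.5 : 5.0

Element Lg pattern (n=1): 0.6200 : 0.3800
Chlorine pattern (n=2): 0.57395776 : 0.36728448 : 0.05875776
Convolve the two distributions (both contribute in 2-u steps):
  M: 0.6200×0.57395776 = 0.355854
  M+2: 0.6200×0.36728448 + 0.3800×0.57395776 = 0.445820
  M+4: 0.6200×0.05875776 + 0.3800×0.36728448 = 0.175998
  M+6: 0.3800×0.05875776 = 0.022328
Scale to base peak (0.445820) = 100: 79.8 : 100.0 : 39.5 : 5.0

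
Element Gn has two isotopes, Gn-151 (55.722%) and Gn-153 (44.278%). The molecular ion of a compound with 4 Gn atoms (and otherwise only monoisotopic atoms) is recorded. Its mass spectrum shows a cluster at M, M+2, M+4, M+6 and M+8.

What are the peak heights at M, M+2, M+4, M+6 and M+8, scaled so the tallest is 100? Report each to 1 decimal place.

26.4 : 83.9 : 100.0 : 53.0 : 10.5

The 4 Gn atoms are independent, so intensities follow the terms of (0.55722 + 0.44278)^4.
P(M) = 0.55722^4 = 0.096407
P(M+2) = 4 × 0.55722^3 × 0.44278^1 = 0.306428
P(M+4) = 6 × 0.55722^2 × 0.44278^2 = 0.365242
P(M+6) = 4 × 0.55722^1 × 0.44278^3 = 0.193487
P(M+8) = 0.44278^4 = 0.038437
The M+4 peak is largest (0.365242); scaling to 100 gives 26.4 : 83.9 : 100.0 : 53.0 : 10.5.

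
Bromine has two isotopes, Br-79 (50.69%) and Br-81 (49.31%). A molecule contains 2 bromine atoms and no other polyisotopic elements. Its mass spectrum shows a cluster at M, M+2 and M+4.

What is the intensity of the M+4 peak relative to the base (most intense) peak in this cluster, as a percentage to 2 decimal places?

(0.5069 + 0.4931)^2 gives M 0.2569, M+2 0.4999, M+4 0.2431; the largest is M+2.
P(M+2) = C(2,1) × 0.5069^1 × 0.4931^1 = 2 × 0.5069 × 0.4931 = 0.499905 (base)
P(M+4) = C(2,2) × 0.5069^0 × 0.4931^2 = 1 × 1.0000 × 0.24314761 = 0.243148
Relative intensity = 0.243148 / 0.499905 × 100 = 48.64

48.64%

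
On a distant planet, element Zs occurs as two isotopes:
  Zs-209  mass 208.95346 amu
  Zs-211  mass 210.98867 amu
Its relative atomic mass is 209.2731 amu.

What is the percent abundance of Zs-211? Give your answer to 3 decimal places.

15.706%

Let x be the fractional abundance of Zs-209; then Zs-211 has abundance 1 − x.
208.95346·x + 210.98867·(1 − x) = 209.2731
(208.95346 − 210.98867)·x = 209.2731 − 210.98867
x = -1.71557 / -2.03521 = 0.84294 → 84.294% Zs-209, 15.706% Zs-211.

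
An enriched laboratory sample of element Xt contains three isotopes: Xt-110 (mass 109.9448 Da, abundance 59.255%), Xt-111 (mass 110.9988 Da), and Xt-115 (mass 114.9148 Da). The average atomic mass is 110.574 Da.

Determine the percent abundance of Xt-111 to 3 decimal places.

35.644%

The remaining 40.745% is split between Xt-111 (fraction x) and Xt-115 (fraction 0.40745 − x).
Substituting: 110.9988x + 114.9148(0.40745 − x) = 45.42620876
(110.9988 − 114.9148)x = -1.3958265  ⇒  x = 0.35644, y = 0.05101
Xt-111: 35.644%, Xt-115: 5.101%.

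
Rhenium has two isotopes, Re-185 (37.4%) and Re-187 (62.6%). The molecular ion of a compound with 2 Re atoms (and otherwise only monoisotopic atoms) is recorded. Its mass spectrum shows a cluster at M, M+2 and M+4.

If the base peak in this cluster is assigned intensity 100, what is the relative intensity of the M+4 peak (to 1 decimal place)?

Term probabilities: M 0.1399, M+2 0.4682, M+4 0.3919. Base peak = M+2.
P(M+2) = C(2,1) × 0.374^1 × 0.626^1 = 2 × 0.3740 × 0.6260 = 0.468248 (base)
P(M+4) = C(2,2) × 0.374^0 × 0.626^2 = 1 × 1.0000 × 0.391876 = 0.391876
Relative intensity = 0.391876 / 0.468248 × 100 = 83.7

83.7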